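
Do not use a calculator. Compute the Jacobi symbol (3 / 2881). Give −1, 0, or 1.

1

Reciprocity: 3 ≡ 3 and 2881 ≡ 1 (mod 4), so (3/2881) = +(2881/3).
Reduce top mod 3: now compute (1/3).
Reached (1/3) = 1. Collecting the sign flips along the way, the symbol is +1.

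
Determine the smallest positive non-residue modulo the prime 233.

(2/233) = +1, so 2 is a residue.
(3/233) = −1, so 3 is the smallest positive non-residue mod 233.

3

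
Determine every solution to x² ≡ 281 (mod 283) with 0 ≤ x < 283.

127, 156

Since 283 ≡ 3 (mod 4), a square root of 281 is 281^((283+1)/4) = 281^71 mod 283.
Repeated squaring: 281^2≡4, 281^4≡16, 281^8≡256, 281^16≡163, 281^32≡250, 281^64≡240 (mod 283).
281^71 = 281^(64+4+2+1) ≡ 127 (mod 283).
Check: 127² = 16129 ≡ 281 (mod 283). The two roots are 127 and 156.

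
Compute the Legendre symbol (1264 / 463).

First reduce: 1264 ≡ 338 (mod 463).
Pull out 2: since 463 ≡ 7 (mod 8), (2/463) = +1.
Reciprocity: 169 ≡ 1 and 463 ≡ 3 (mod 4), so (169/463) = +(463/169).
Reduce top mod 169: now compute (125/169).
Reciprocity: 125 ≡ 1 and 169 ≡ 1 (mod 4), so (125/169) = +(169/125).
Reduce top mod 125: now compute (44/125).
Pull out 2^2: since 125 ≡ 5 (mod 8), (2/125) = -1, so (2/125)^2 = +1.
Reciprocity: 11 ≡ 3 and 125 ≡ 1 (mod 4), so (11/125) = +(125/11).
Reduce top mod 11: now compute (4/11).
Pull out 2^2: since 11 ≡ 3 (mod 8), (2/11) = -1, so (2/11)^2 = +1.
Reached (1/11) = 1. Collecting the sign flips along the way, the symbol is +1.

1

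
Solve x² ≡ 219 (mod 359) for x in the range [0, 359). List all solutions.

36, 323

Since 359 ≡ 3 (mod 4), a square root of 219 is 219^((359+1)/4) = 219^90 mod 359.
Repeated squaring: 219^2≡214, 219^4≡203, 219^8≡283, 219^16≡32, 219^32≡306, 219^64≡296 (mod 359).
219^90 = 219^(64+16+8+2) ≡ 36 (mod 359).
Check: 36² = 1296 ≡ 219 (mod 359). The two roots are 36 and 323.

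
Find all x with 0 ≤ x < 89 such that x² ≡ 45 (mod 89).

32, 57

89 ≡ 1 (mod 4), so we find a root by search.
Trying successive values, 32² = 1024 ≡ 45 (mod 89). The other root is 89 − 32 = 57.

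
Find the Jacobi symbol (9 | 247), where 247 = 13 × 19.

Reciprocity: 9 ≡ 1 and 247 ≡ 3 (mod 4), so (9/247) = +(247/9).
Reduce top mod 9: now compute (4/9).
Pull out 2^2: since 9 ≡ 1 (mod 8), (2/9) = +1, so (2/9)^2 = +1.
Reached (1/9) = 1. Collecting the sign flips along the way, the symbol is +1.

1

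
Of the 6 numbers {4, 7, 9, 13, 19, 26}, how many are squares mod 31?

4

(4/31) = +1 → QR.
(7/31) = +1 → QR.
(9/31) = +1 → QR.
(13/31) = -1 → non-residue.
(19/31) = +1 → QR.
(26/31) = -1 → non-residue.
Total quadratic residues among the 6: 4.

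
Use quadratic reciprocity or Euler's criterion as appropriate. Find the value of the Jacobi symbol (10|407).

Pull out 2: since 407 ≡ 7 (mod 8), (2/407) = +1.
Reciprocity: 5 ≡ 1 and 407 ≡ 3 (mod 4), so (5/407) = +(407/5).
Reduce top mod 5: now compute (2/5).
Pull out 2: since 5 ≡ 5 (mod 8), (2/5) = -1.
Reached (1/5) = 1. Collecting the sign flips along the way, the symbol is -1.

-1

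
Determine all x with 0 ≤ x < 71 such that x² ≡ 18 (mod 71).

Since 71 ≡ 3 (mod 4), a square root of 18 is 18^((71+1)/4) = 18^18 mod 71.
Repeated squaring: 18^2≡40, 18^4≡38, 18^8≡24, 18^16≡8 (mod 71).
18^18 = 18^(16+2) ≡ 36 (mod 71).
Check: 36² = 1296 ≡ 18 (mod 71). The two roots are 35 and 36.

35, 36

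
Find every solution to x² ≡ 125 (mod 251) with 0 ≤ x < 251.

Since 251 ≡ 3 (mod 4), a square root of 125 is 125^((251+1)/4) = 125^63 mod 251.
Repeated squaring: 125^2≡63, 125^4≡204, 125^8≡201, 125^16≡241, 125^32≡100 (mod 251).
125^63 = 125^(32+16+8+4+2+1) ≡ 80 (mod 251).
Check: 80² = 6400 ≡ 125 (mod 251). The two roots are 80 and 171.

80, 171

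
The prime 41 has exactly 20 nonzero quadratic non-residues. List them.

Square k = 1,…,20 (k and 41−k give the same square):
1²=1, 2²=4, 3²=9, 4²=16, 5²=25, 6²=36, 7²≡8, 8²≡23, 9²≡40, 10²≡18, 11²≡39, 12²≡21, 13²≡5, 14²≡32, 15²≡20, 16²≡10, 17²≡2, 18²≡37, 19²≡33, 20²≡31 (mod 41).
The residues are {1, 2, 4, 5, 8, 9, 10, 16, 18, 20, 21, 23, 25, 31, 32, 33, 36, 37, 39, 40}; the non-residues are the remaining 20 nonzero classes.

3 6 7 11 12 13 14 15 17 19 22 24 26 27 28 29 30 34 35 38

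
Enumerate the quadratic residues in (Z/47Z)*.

1,2,3,4,6,7,8,9,12,14,16,17,18,21,24,25,27,28,32,34,36,37,42

Square k = 1,…,23 (k and 47−k give the same square):
1²=1, 2²=4, 3²=9, 4²=16, 5²=25, 6²=36, 7²≡2, 8²≡17, 9²≡34, 10²≡6, 11²≡27, 12²≡3, 13²≡28, 14²≡8, 15²≡37, 16²≡21, 17²≡7, 18²≡42, 19²≡32, 20²≡24, 21²≡18, 22²≡14, 23²≡12 (mod 47).
So the quadratic residues mod 47 are {1, 2, 3, 4, 6, 7, 8, 9, 12, 14, 16, 17, 18, 21, 24, 25, 27, 28, 32, 34, 36, 37, 42}.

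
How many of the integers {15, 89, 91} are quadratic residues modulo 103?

2

(15/103) = +1 → QR.
(89/103) = -1 → non-residue.
(91/103) = +1 → QR.
Total quadratic residues among the 3: 2.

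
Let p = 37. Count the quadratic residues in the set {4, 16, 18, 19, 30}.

3

(4/37) = +1 → QR.
(16/37) = +1 → QR.
(18/37) = -1 → non-residue.
(19/37) = -1 → non-residue.
(30/37) = +1 → QR.
Total quadratic residues among the 5: 3.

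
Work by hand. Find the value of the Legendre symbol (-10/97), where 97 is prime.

-1

Euler's criterion: (-10/97) ≡ 87^48 (mod 97).
87^2 ≡ 3 (mod 97)
87^4 ≡ 9 (mod 97)
87^8 ≡ 81 (mod 97)
87^16 ≡ 62 (mod 97)
87^32 ≡ 61 (mod 97)
87^48 = 87^(32+16) ≡ 96 (mod 97).
Result is 96 ≡ −1, so (-10/97) = −1.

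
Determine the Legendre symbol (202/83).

First reduce: 202 ≡ 36 (mod 83).
Pull out 2^2: since 83 ≡ 3 (mod 8), (2/83) = -1, so (2/83)^2 = +1.
Reciprocity: 9 ≡ 1 and 83 ≡ 3 (mod 4), so (9/83) = +(83/9).
Reduce top mod 9: now compute (2/9).
Pull out 2: since 9 ≡ 1 (mod 8), (2/9) = +1.
Reached (1/9) = 1. Collecting the sign flips along the way, the symbol is +1.

1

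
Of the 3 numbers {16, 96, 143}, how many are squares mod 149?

3

(16/149) = +1 → QR.
(96/149) = +1 → QR.
(143/149) = +1 → QR.
Total quadratic residues among the 3: 3.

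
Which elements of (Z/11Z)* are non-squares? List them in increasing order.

Square k = 1,…,5 (k and 11−k give the same square):
1²=1, 2²=4, 3²=9, 4²≡5, 5²≡3 (mod 11).
The residues are {1, 3, 4, 5, 9}; the non-residues are the remaining 5 nonzero classes.

2 6 7 8 10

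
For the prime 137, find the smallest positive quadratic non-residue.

(2/137) = +1, so 2 is a residue.
(3/137) = −1, so 3 is the smallest positive non-residue mod 137.

3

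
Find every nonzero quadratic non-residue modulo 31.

Square k = 1,…,15 (k and 31−k give the same square):
1²=1, 2²=4, 3²=9, 4²=16, 5²=25, 6²≡5, 7²≡18, 8²≡2, 9²≡19, 10²≡7, 11²≡28, 12²≡20, 13²≡14, 14²≡10, 15²≡8 (mod 31).
The residues are {1, 2, 4, 5, 7, 8, 9, 10, 14, 16, 18, 19, 20, 25, 28}; the non-residues are the remaining 15 nonzero classes.

3 6 11 12 13 15 17 21 22 23 24 26 27 29 30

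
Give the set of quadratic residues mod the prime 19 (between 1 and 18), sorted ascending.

1 4 5 6 7 9 11 16 17

Square k = 1,…,9 (k and 19−k give the same square):
1²=1, 2²=4, 3²=9, 4²=16, 5²≡6, 6²≡17, 7²≡11, 8²≡7, 9²≡5 (mod 19).
So the quadratic residues mod 19 are {1, 4, 5, 6, 7, 9, 11, 16, 17}.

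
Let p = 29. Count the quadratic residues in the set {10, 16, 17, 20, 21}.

2

(10/29) = -1 → non-residue.
(16/29) = +1 → QR.
(17/29) = -1 → non-residue.
(20/29) = +1 → QR.
(21/29) = -1 → non-residue.
Total quadratic residues among the 5: 2.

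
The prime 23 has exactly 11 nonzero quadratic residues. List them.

Square k = 1,…,11 (k and 23−k give the same square):
1²=1, 2²=4, 3²=9, 4²=16, 5²≡2, 6²≡13, 7²≡3, 8²≡18, 9²≡12, 10²≡8, 11²≡6 (mod 23).
So the quadratic residues mod 23 are {1, 2, 3, 4, 6, 8, 9, 12, 13, 16, 18}.

1,2,3,4,6,8,9,12,13,16,18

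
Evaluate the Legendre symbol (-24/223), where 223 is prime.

1

First reduce: -24 ≡ 199 (mod 223).
Reciprocity: 199 ≡ 3 and 223 ≡ 3 (mod 4), so (199/223) = −(223/199).
Reduce top mod 199: now compute (24/199).
Pull out 2^3: since 199 ≡ 7 (mod 8), (2/199) = +1, so (2/199)^3 = +1.
Reciprocity: 3 ≡ 3 and 199 ≡ 3 (mod 4), so (3/199) = −(199/3).
Reduce top mod 3: now compute (1/3).
Reached (1/3) = 1. Collecting the sign flips along the way, the symbol is +1.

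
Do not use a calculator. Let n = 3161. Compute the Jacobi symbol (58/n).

0

Pull out 2: since 3161 ≡ 1 (mod 8), (2/3161) = +1.
Reciprocity: 29 ≡ 1 and 3161 ≡ 1 (mod 4), so (29/3161) = +(3161/29).
Reduce top mod 29: now compute (0/29).
Top reduces to 0: gcd > 1, so the symbol is 0.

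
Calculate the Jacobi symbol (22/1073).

Pull out 2: since 1073 ≡ 1 (mod 8), (2/1073) = +1.
Reciprocity: 11 ≡ 3 and 1073 ≡ 1 (mod 4), so (11/1073) = +(1073/11).
Reduce top mod 11: now compute (6/11).
Pull out 2: since 11 ≡ 3 (mod 8), (2/11) = -1.
Reciprocity: 3 ≡ 3 and 11 ≡ 3 (mod 4), so (3/11) = −(11/3).
Reduce top mod 3: now compute (2/3).
Pull out 2: since 3 ≡ 3 (mod 8), (2/3) = -1.
Reached (1/3) = 1. Collecting the sign flips along the way, the symbol is -1.

-1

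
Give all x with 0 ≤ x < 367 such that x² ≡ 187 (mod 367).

Since 367 ≡ 3 (mod 4), a square root of 187 is 187^((367+1)/4) = 187^92 mod 367.
Repeated squaring: 187^2≡104, 187^4≡173, 187^8≡202, 187^16≡67, 187^32≡85, 187^64≡252 (mod 367).
187^92 = 187^(64+16+8+4) ≡ 162 (mod 367).
Check: 162² = 26244 ≡ 187 (mod 367). The two roots are 162 and 205.

162, 205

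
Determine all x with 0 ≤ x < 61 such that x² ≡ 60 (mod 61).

61 ≡ 1 (mod 4), so we find a root by search.
Trying successive values, 11² = 121 ≡ 60 (mod 61). The other root is 61 − 11 = 50.

11, 50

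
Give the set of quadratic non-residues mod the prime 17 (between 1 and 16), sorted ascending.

Square k = 1,…,8 (k and 17−k give the same square):
1²=1, 2²=4, 3²=9, 4²=16, 5²≡8, 6²≡2, 7²≡15, 8²≡13 (mod 17).
The residues are {1, 2, 4, 8, 9, 13, 15, 16}; the non-residues are the remaining 8 nonzero classes.

3, 5, 6, 7, 10, 11, 12, 14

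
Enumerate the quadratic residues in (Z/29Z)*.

1, 4, 5, 6, 7, 9, 13, 16, 20, 22, 23, 24, 25, 28

Square k = 1,…,14 (k and 29−k give the same square):
1²=1, 2²=4, 3²=9, 4²=16, 5²=25, 6²≡7, 7²≡20, 8²≡6, 9²≡23, 10²≡13, 11²≡5, 12²≡28, 13²≡24, 14²≡22 (mod 29).
So the quadratic residues mod 29 are {1, 4, 5, 6, 7, 9, 13, 16, 20, 22, 23, 24, 25, 28}.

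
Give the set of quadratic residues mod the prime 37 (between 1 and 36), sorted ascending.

1 3 4 7 9 10 11 12 16 21 25 26 27 28 30 33 34 36

Square k = 1,…,18 (k and 37−k give the same square):
1²=1, 2²=4, 3²=9, 4²=16, 5²=25, 6²=36, 7²≡12, 8²≡27, 9²≡7, 10²≡26, 11²≡10, 12²≡33, 13²≡21, 14²≡11, 15²≡3, 16²≡34, 17²≡30, 18²≡28 (mod 37).
So the quadratic residues mod 37 are {1, 3, 4, 7, 9, 10, 11, 12, 16, 21, 25, 26, 27, 28, 30, 33, 34, 36}.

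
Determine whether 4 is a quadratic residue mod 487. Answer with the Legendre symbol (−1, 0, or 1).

1

Pull out 2^2: since 487 ≡ 7 (mod 8), (2/487) = +1, so (2/487)^2 = +1.
Reached (1/487) = 1. Collecting the sign flips along the way, the symbol is +1.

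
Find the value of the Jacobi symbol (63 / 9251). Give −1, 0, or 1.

-1

Reciprocity: 63 ≡ 3 and 9251 ≡ 3 (mod 4), so (63/9251) = −(9251/63).
Reduce top mod 63: now compute (53/63).
Reciprocity: 53 ≡ 1 and 63 ≡ 3 (mod 4), so (53/63) = +(63/53).
Reduce top mod 53: now compute (10/53).
Pull out 2: since 53 ≡ 5 (mod 8), (2/53) = -1.
Reciprocity: 5 ≡ 1 and 53 ≡ 1 (mod 4), so (5/53) = +(53/5).
Reduce top mod 5: now compute (3/5).
Reciprocity: 3 ≡ 3 and 5 ≡ 1 (mod 4), so (3/5) = +(5/3).
Reduce top mod 3: now compute (2/3).
Pull out 2: since 3 ≡ 3 (mod 8), (2/3) = -1.
Reached (1/3) = 1. Collecting the sign flips along the way, the symbol is -1.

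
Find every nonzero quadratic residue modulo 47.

1, 2, 3, 4, 6, 7, 8, 9, 12, 14, 16, 17, 18, 21, 24, 25, 27, 28, 32, 34, 36, 37, 42

Square k = 1,…,23 (k and 47−k give the same square):
1²=1, 2²=4, 3²=9, 4²=16, 5²=25, 6²=36, 7²≡2, 8²≡17, 9²≡34, 10²≡6, 11²≡27, 12²≡3, 13²≡28, 14²≡8, 15²≡37, 16²≡21, 17²≡7, 18²≡42, 19²≡32, 20²≡24, 21²≡18, 22²≡14, 23²≡12 (mod 47).
So the quadratic residues mod 47 are {1, 2, 3, 4, 6, 7, 8, 9, 12, 14, 16, 17, 18, 21, 24, 25, 27, 28, 32, 34, 36, 37, 42}.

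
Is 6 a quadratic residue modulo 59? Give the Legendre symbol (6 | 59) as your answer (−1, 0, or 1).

Pull out 2: since 59 ≡ 3 (mod 8), (2/59) = -1.
Reciprocity: 3 ≡ 3 and 59 ≡ 3 (mod 4), so (3/59) = −(59/3).
Reduce top mod 3: now compute (2/3).
Pull out 2: since 3 ≡ 3 (mod 8), (2/3) = -1.
Reached (1/3) = 1. Collecting the sign flips along the way, the symbol is -1.

-1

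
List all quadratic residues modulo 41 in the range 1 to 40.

Square k = 1,…,20 (k and 41−k give the same square):
1²=1, 2²=4, 3²=9, 4²=16, 5²=25, 6²=36, 7²≡8, 8²≡23, 9²≡40, 10²≡18, 11²≡39, 12²≡21, 13²≡5, 14²≡32, 15²≡20, 16²≡10, 17²≡2, 18²≡37, 19²≡33, 20²≡31 (mod 41).
So the quadratic residues mod 41 are {1, 2, 4, 5, 8, 9, 10, 16, 18, 20, 21, 23, 25, 31, 32, 33, 36, 37, 39, 40}.

1, 2, 4, 5, 8, 9, 10, 16, 18, 20, 21, 23, 25, 31, 32, 33, 36, 37, 39, 40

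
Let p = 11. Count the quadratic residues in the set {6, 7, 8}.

0

(6/11) = -1 → non-residue.
(7/11) = -1 → non-residue.
(8/11) = -1 → non-residue.
Total quadratic residues among the 3: 0.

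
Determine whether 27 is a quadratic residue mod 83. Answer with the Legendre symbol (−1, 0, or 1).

Reciprocity: 27 ≡ 3 and 83 ≡ 3 (mod 4), so (27/83) = −(83/27).
Reduce top mod 27: now compute (2/27).
Pull out 2: since 27 ≡ 3 (mod 8), (2/27) = -1.
Reached (1/27) = 1. Collecting the sign flips along the way, the symbol is +1.

1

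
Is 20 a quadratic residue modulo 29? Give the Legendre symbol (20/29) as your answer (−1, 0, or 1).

1

Pull out 2^2: since 29 ≡ 5 (mod 8), (2/29) = -1, so (2/29)^2 = +1.
Reciprocity: 5 ≡ 1 and 29 ≡ 1 (mod 4), so (5/29) = +(29/5).
Reduce top mod 5: now compute (4/5).
Pull out 2^2: since 5 ≡ 5 (mod 8), (2/5) = -1, so (2/5)^2 = +1.
Reached (1/5) = 1. Collecting the sign flips along the way, the symbol is +1.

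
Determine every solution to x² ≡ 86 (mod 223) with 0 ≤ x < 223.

Since 223 ≡ 3 (mod 4), a square root of 86 is 86^((223+1)/4) = 86^56 mod 223.
Repeated squaring: 86^2≡37, 86^4≡31, 86^8≡69, 86^16≡78, 86^32≡63 (mod 223).
86^56 = 86^(32+16+8) ≡ 106 (mod 223).
Check: 106² = 11236 ≡ 86 (mod 223). The two roots are 106 and 117.

106, 117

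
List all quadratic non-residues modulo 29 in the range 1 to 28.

Square k = 1,…,14 (k and 29−k give the same square):
1²=1, 2²=4, 3²=9, 4²=16, 5²=25, 6²≡7, 7²≡20, 8²≡6, 9²≡23, 10²≡13, 11²≡5, 12²≡28, 13²≡24, 14²≡22 (mod 29).
The residues are {1, 4, 5, 6, 7, 9, 13, 16, 20, 22, 23, 24, 25, 28}; the non-residues are the remaining 14 nonzero classes.

2,3,8,10,11,12,14,15,17,18,19,21,26,27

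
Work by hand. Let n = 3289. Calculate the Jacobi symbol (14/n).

-1

Pull out 2: since 3289 ≡ 1 (mod 8), (2/3289) = +1.
Reciprocity: 7 ≡ 3 and 3289 ≡ 1 (mod 4), so (7/3289) = +(3289/7).
Reduce top mod 7: now compute (6/7).
Pull out 2: since 7 ≡ 7 (mod 8), (2/7) = +1.
Reciprocity: 3 ≡ 3 and 7 ≡ 3 (mod 4), so (3/7) = −(7/3).
Reduce top mod 3: now compute (1/3).
Reached (1/3) = 1. Collecting the sign flips along the way, the symbol is -1.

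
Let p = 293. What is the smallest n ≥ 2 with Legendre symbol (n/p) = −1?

(2/293) = −1, so 2 is the smallest positive non-residue mod 293.

2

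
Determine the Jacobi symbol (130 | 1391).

0

Pull out 2: since 1391 ≡ 7 (mod 8), (2/1391) = +1.
Reciprocity: 65 ≡ 1 and 1391 ≡ 3 (mod 4), so (65/1391) = +(1391/65).
Reduce top mod 65: now compute (26/65).
Pull out 2: since 65 ≡ 1 (mod 8), (2/65) = +1.
Reciprocity: 13 ≡ 1 and 65 ≡ 1 (mod 4), so (13/65) = +(65/13).
Reduce top mod 13: now compute (0/13).
Top reduces to 0: gcd > 1, so the symbol is 0.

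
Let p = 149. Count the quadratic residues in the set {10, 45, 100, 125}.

3

(10/149) = -1 → non-residue.
(45/149) = +1 → QR.
(100/149) = +1 → QR.
(125/149) = +1 → QR.
Total quadratic residues among the 4: 3.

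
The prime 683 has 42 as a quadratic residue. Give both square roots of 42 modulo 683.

Since 683 ≡ 3 (mod 4), a square root of 42 is 42^((683+1)/4) = 42^171 mod 683.
Repeated squaring: 42^2≡398, 42^4≡631, 42^8≡655, 42^16≡101, 42^32≡639, 42^64≡570, 42^128≡475 (mod 683).
42^171 = 42^(128+32+8+2+1) ≡ 585 (mod 683).
Check: 585² = 342225 ≡ 42 (mod 683). The two roots are 98 and 585.

98, 585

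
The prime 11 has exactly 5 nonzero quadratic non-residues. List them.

Square k = 1,…,5 (k and 11−k give the same square):
1²=1, 2²=4, 3²=9, 4²≡5, 5²≡3 (mod 11).
The residues are {1, 3, 4, 5, 9}; the non-residues are the remaining 5 nonzero classes.

2 6 7 8 10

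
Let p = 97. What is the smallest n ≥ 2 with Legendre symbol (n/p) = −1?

5

(2/97) = +1, so 2 is a residue.
(3/97) = +1, so 3 is a residue.
(4/97) = +1, so 4 is a residue.
(5/97) = −1, so 5 is the smallest positive non-residue mod 97.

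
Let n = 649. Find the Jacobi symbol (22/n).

0

Pull out 2: since 649 ≡ 1 (mod 8), (2/649) = +1.
Reciprocity: 11 ≡ 3 and 649 ≡ 1 (mod 4), so (11/649) = +(649/11).
Reduce top mod 11: now compute (0/11).
Top reduces to 0: gcd > 1, so the symbol is 0.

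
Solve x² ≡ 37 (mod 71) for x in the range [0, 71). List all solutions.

Since 71 ≡ 3 (mod 4), a square root of 37 is 37^((71+1)/4) = 37^18 mod 71.
Repeated squaring: 37^2≡20, 37^4≡45, 37^8≡37, 37^16≡20 (mod 71).
37^18 = 37^(16+2) ≡ 45 (mod 71).
Check: 45² = 2025 ≡ 37 (mod 71). The two roots are 26 and 45.

26, 45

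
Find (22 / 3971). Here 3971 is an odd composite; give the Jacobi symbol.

Pull out 2: since 3971 ≡ 3 (mod 8), (2/3971) = -1.
Reciprocity: 11 ≡ 3 and 3971 ≡ 3 (mod 4), so (11/3971) = −(3971/11).
Reduce top mod 11: now compute (0/11).
Top reduces to 0: gcd > 1, so the symbol is 0.

0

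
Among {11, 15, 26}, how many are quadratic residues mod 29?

0

(11/29) = -1 → non-residue.
(15/29) = -1 → non-residue.
(26/29) = -1 → non-residue.
Total quadratic residues among the 3: 0.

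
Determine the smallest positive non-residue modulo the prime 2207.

5

(2/2207) = +1, so 2 is a residue.
(3/2207) = +1, so 3 is a residue.
(4/2207) = +1, so 4 is a residue.
(5/2207) = −1, so 5 is the smallest positive non-residue mod 2207.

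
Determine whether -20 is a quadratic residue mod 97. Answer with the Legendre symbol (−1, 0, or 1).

Euler's criterion: (-20/97) ≡ 77^48 (mod 97).
77^2 ≡ 12 (mod 97)
77^4 ≡ 47 (mod 97)
77^8 ≡ 75 (mod 97)
77^16 ≡ 96 (mod 97)
77^32 ≡ 1 (mod 97)
77^48 = 77^(32+16) ≡ 96 (mod 97).
Result is 96 ≡ −1, so (-20/97) = −1.

-1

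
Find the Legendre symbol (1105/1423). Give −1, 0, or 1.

-1

Reciprocity: 1105 ≡ 1 and 1423 ≡ 3 (mod 4), so (1105/1423) = +(1423/1105).
Reduce top mod 1105: now compute (318/1105).
Pull out 2: since 1105 ≡ 1 (mod 8), (2/1105) = +1.
Reciprocity: 159 ≡ 3 and 1105 ≡ 1 (mod 4), so (159/1105) = +(1105/159).
Reduce top mod 159: now compute (151/159).
Reciprocity: 151 ≡ 3 and 159 ≡ 3 (mod 4), so (151/159) = −(159/151).
Reduce top mod 151: now compute (8/151).
Pull out 2^3: since 151 ≡ 7 (mod 8), (2/151) = +1, so (2/151)^3 = +1.
Reached (1/151) = 1. Collecting the sign flips along the way, the symbol is -1.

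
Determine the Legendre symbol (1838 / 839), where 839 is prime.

1

First reduce: 1838 ≡ 160 (mod 839).
Pull out 2^5: since 839 ≡ 7 (mod 8), (2/839) = +1, so (2/839)^5 = +1.
Reciprocity: 5 ≡ 1 and 839 ≡ 3 (mod 4), so (5/839) = +(839/5).
Reduce top mod 5: now compute (4/5).
Pull out 2^2: since 5 ≡ 5 (mod 8), (2/5) = -1, so (2/5)^2 = +1.
Reached (1/5) = 1. Collecting the sign flips along the way, the symbol is +1.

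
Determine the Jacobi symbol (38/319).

Pull out 2: since 319 ≡ 7 (mod 8), (2/319) = +1.
Reciprocity: 19 ≡ 3 and 319 ≡ 3 (mod 4), so (19/319) = −(319/19).
Reduce top mod 19: now compute (15/19).
Reciprocity: 15 ≡ 3 and 19 ≡ 3 (mod 4), so (15/19) = −(19/15).
Reduce top mod 15: now compute (4/15).
Pull out 2^2: since 15 ≡ 7 (mod 8), (2/15) = +1, so (2/15)^2 = +1.
Reached (1/15) = 1. Collecting the sign flips along the way, the symbol is +1.

1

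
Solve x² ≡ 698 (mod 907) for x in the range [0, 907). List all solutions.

397, 510

Since 907 ≡ 3 (mod 4), a square root of 698 is 698^((907+1)/4) = 698^227 mod 907.
Repeated squaring: 698^2≡145, 698^4≡164, 698^8≡593, 698^16≡640, 698^32≡543, 698^64≡74, 698^128≡34 (mod 907).
698^227 = 698^(128+64+32+2+1) ≡ 510 (mod 907).
Check: 510² = 260100 ≡ 698 (mod 907). The two roots are 397 and 510.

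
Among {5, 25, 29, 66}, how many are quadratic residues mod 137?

(5/137) = -1 → non-residue.
(25/137) = +1 → QR.
(29/137) = -1 → non-residue.
(66/137) = -1 → non-residue.
Total quadratic residues among the 4: 1.

1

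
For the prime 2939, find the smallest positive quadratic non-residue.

2

(2/2939) = −1, so 2 is the smallest positive non-residue mod 2939.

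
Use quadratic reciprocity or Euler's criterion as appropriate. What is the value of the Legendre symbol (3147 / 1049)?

0

First reduce: 3147 ≡ 0 (mod 1049).
Top reduces to 0: gcd > 1, so the symbol is 0.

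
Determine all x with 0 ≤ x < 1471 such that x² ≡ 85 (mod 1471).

176, 1295

Since 1471 ≡ 3 (mod 4), a square root of 85 is 85^((1471+1)/4) = 85^368 mod 1471.
Repeated squaring: 85^2≡1341, 85^4≡719, 85^8≡640, 85^16≡662, 85^32≡1357, 85^64≡1228, 85^128≡209, 85^256≡1022 (mod 1471).
85^368 = 85^(256+64+32+16) ≡ 176 (mod 1471).
Check: 176² = 30976 ≡ 85 (mod 1471). The two roots are 176 and 1295.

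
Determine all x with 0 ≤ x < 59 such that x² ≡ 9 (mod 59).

Since 59 ≡ 3 (mod 4), a square root of 9 is 9^((59+1)/4) = 9^15 mod 59.
Repeated squaring: 9^2≡22, 9^4≡12, 9^8≡26 (mod 59).
9^15 = 9^(8+4+2+1) ≡ 3 (mod 59).
Check: 3² = 9 ≡ 9 (mod 59). The two roots are 3 and 56.

3, 56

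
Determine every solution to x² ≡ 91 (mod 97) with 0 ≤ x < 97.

24, 73

97 ≡ 1 (mod 4), so we find a root by search.
Trying successive values, 24² = 576 ≡ 91 (mod 97). The other root is 97 − 24 = 73.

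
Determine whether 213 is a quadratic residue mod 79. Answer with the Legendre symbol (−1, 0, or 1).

Euler's criterion: (213/79) ≡ 55^39 (mod 79).
55^2 ≡ 23 (mod 79)
55^4 ≡ 55 (mod 79)
55^8 ≡ 23 (mod 79)
55^16 ≡ 55 (mod 79)
55^32 ≡ 23 (mod 79)
55^39 = 55^(32+4+2+1) ≡ 1 (mod 79).
Result is 1, so (213/79) = 1.

1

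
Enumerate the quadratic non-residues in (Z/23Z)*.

Square k = 1,…,11 (k and 23−k give the same square):
1²=1, 2²=4, 3²=9, 4²=16, 5²≡2, 6²≡13, 7²≡3, 8²≡18, 9²≡12, 10²≡8, 11²≡6 (mod 23).
The residues are {1, 2, 3, 4, 6, 8, 9, 12, 13, 16, 18}; the non-residues are the remaining 11 nonzero classes.

5,7,10,11,14,15,17,19,20,21,22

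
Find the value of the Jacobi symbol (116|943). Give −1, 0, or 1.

-1

Pull out 2^2: since 943 ≡ 7 (mod 8), (2/943) = +1, so (2/943)^2 = +1.
Reciprocity: 29 ≡ 1 and 943 ≡ 3 (mod 4), so (29/943) = +(943/29).
Reduce top mod 29: now compute (15/29).
Reciprocity: 15 ≡ 3 and 29 ≡ 1 (mod 4), so (15/29) = +(29/15).
Reduce top mod 15: now compute (14/15).
Pull out 2: since 15 ≡ 7 (mod 8), (2/15) = +1.
Reciprocity: 7 ≡ 3 and 15 ≡ 3 (mod 4), so (7/15) = −(15/7).
Reduce top mod 7: now compute (1/7).
Reached (1/7) = 1. Collecting the sign flips along the way, the symbol is -1.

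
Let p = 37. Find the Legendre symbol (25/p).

1

Reciprocity: 25 ≡ 1 and 37 ≡ 1 (mod 4), so (25/37) = +(37/25).
Reduce top mod 25: now compute (12/25).
Pull out 2^2: since 25 ≡ 1 (mod 8), (2/25) = +1, so (2/25)^2 = +1.
Reciprocity: 3 ≡ 3 and 25 ≡ 1 (mod 4), so (3/25) = +(25/3).
Reduce top mod 3: now compute (1/3).
Reached (1/3) = 1. Collecting the sign flips along the way, the symbol is +1.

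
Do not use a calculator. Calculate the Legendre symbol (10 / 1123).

1

Euler's criterion: (10/1123) ≡ 10^561 (mod 1123).
10^2 ≡ 100 (mod 1123)
10^4 ≡ 1016 (mod 1123)
10^8 ≡ 219 (mod 1123)
10^16 ≡ 795 (mod 1123)
10^32 ≡ 899 (mod 1123)
10^64 ≡ 764 (mod 1123)
10^128 ≡ 859 (mod 1123)
10^256 ≡ 70 (mod 1123)
10^512 ≡ 408 (mod 1123)
10^561 = 10^(512+32+16+1) ≡ 1 (mod 1123).
Result is 1, so (10/1123) = 1.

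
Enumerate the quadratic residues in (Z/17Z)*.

Square k = 1,…,8 (k and 17−k give the same square):
1²=1, 2²=4, 3²=9, 4²=16, 5²≡8, 6²≡2, 7²≡15, 8²≡13 (mod 17).
So the quadratic residues mod 17 are {1, 2, 4, 8, 9, 13, 15, 16}.

1, 2, 4, 8, 9, 13, 15, 16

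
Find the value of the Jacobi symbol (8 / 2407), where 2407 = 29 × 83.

1

Pull out 2^3: since 2407 ≡ 7 (mod 8), (2/2407) = +1, so (2/2407)^3 = +1.
Reached (1/2407) = 1. Collecting the sign flips along the way, the symbol is +1.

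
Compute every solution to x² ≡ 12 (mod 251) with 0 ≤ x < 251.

Since 251 ≡ 3 (mod 4), a square root of 12 is 12^((251+1)/4) = 12^63 mod 251.
Repeated squaring: 12^2≡144, 12^4≡154, 12^8≡122, 12^16≡75, 12^32≡103 (mod 251).
12^63 = 12^(32+16+8+4+2+1) ≡ 152 (mod 251).
Check: 152² = 23104 ≡ 12 (mod 251). The two roots are 99 and 152.

99, 152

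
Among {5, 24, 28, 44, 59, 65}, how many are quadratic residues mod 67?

(5/67) = -1 → non-residue.
(24/67) = +1 → QR.
(28/67) = -1 → non-residue.
(44/67) = -1 → non-residue.
(59/67) = +1 → QR.
(65/67) = +1 → QR.
Total quadratic residues among the 6: 3.

3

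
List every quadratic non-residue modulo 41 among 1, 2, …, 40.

3 6 7 11 12 13 14 15 17 19 22 24 26 27 28 29 30 34 35 38

Square k = 1,…,20 (k and 41−k give the same square):
1²=1, 2²=4, 3²=9, 4²=16, 5²=25, 6²=36, 7²≡8, 8²≡23, 9²≡40, 10²≡18, 11²≡39, 12²≡21, 13²≡5, 14²≡32, 15²≡20, 16²≡10, 17²≡2, 18²≡37, 19²≡33, 20²≡31 (mod 41).
The residues are {1, 2, 4, 5, 8, 9, 10, 16, 18, 20, 21, 23, 25, 31, 32, 33, 36, 37, 39, 40}; the non-residues are the remaining 20 nonzero classes.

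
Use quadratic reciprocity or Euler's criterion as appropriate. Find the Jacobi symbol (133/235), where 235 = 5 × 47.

Reciprocity: 133 ≡ 1 and 235 ≡ 3 (mod 4), so (133/235) = +(235/133).
Reduce top mod 133: now compute (102/133).
Pull out 2: since 133 ≡ 5 (mod 8), (2/133) = -1.
Reciprocity: 51 ≡ 3 and 133 ≡ 1 (mod 4), so (51/133) = +(133/51).
Reduce top mod 51: now compute (31/51).
Reciprocity: 31 ≡ 3 and 51 ≡ 3 (mod 4), so (31/51) = −(51/31).
Reduce top mod 31: now compute (20/31).
Pull out 2^2: since 31 ≡ 7 (mod 8), (2/31) = +1, so (2/31)^2 = +1.
Reciprocity: 5 ≡ 1 and 31 ≡ 3 (mod 4), so (5/31) = +(31/5).
Reduce top mod 5: now compute (1/5).
Reached (1/5) = 1. Collecting the sign flips along the way, the symbol is +1.

1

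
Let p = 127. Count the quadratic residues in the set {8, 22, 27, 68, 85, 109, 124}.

(8/127) = +1 → QR.
(22/127) = +1 → QR.
(27/127) = -1 → non-residue.
(68/127) = +1 → QR.
(85/127) = -1 → non-residue.
(109/127) = -1 → non-residue.
(124/127) = +1 → QR.
Total quadratic residues among the 7: 4.

4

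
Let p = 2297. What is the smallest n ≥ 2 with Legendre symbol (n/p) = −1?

3

(2/2297) = +1, so 2 is a residue.
(3/2297) = −1, so 3 is the smallest positive non-residue mod 2297.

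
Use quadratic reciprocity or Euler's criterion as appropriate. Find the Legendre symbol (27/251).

Reciprocity: 27 ≡ 3 and 251 ≡ 3 (mod 4), so (27/251) = −(251/27).
Reduce top mod 27: now compute (8/27).
Pull out 2^3: since 27 ≡ 3 (mod 8), (2/27) = -1, so (2/27)^3 = -1.
Reached (1/27) = 1. Collecting the sign flips along the way, the symbol is +1.

1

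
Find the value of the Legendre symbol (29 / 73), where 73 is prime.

Reciprocity: 29 ≡ 1 and 73 ≡ 1 (mod 4), so (29/73) = +(73/29).
Reduce top mod 29: now compute (15/29).
Reciprocity: 15 ≡ 3 and 29 ≡ 1 (mod 4), so (15/29) = +(29/15).
Reduce top mod 15: now compute (14/15).
Pull out 2: since 15 ≡ 7 (mod 8), (2/15) = +1.
Reciprocity: 7 ≡ 3 and 15 ≡ 3 (mod 4), so (7/15) = −(15/7).
Reduce top mod 7: now compute (1/7).
Reached (1/7) = 1. Collecting the sign flips along the way, the symbol is -1.

-1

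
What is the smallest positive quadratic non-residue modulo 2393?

3

(2/2393) = +1, so 2 is a residue.
(3/2393) = −1, so 3 is the smallest positive non-residue mod 2393.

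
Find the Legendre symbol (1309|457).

-1

First reduce: 1309 ≡ 395 (mod 457).
Reciprocity: 395 ≡ 3 and 457 ≡ 1 (mod 4), so (395/457) = +(457/395).
Reduce top mod 395: now compute (62/395).
Pull out 2: since 395 ≡ 3 (mod 8), (2/395) = -1.
Reciprocity: 31 ≡ 3 and 395 ≡ 3 (mod 4), so (31/395) = −(395/31).
Reduce top mod 31: now compute (23/31).
Reciprocity: 23 ≡ 3 and 31 ≡ 3 (mod 4), so (23/31) = −(31/23).
Reduce top mod 23: now compute (8/23).
Pull out 2^3: since 23 ≡ 7 (mod 8), (2/23) = +1, so (2/23)^3 = +1.
Reached (1/23) = 1. Collecting the sign flips along the way, the symbol is -1.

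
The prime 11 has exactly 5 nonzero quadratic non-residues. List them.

Square k = 1,…,5 (k and 11−k give the same square):
1²=1, 2²=4, 3²=9, 4²≡5, 5²≡3 (mod 11).
The residues are {1, 3, 4, 5, 9}; the non-residues are the remaining 5 nonzero classes.

2 6 7 8 10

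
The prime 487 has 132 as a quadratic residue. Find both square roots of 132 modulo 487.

181, 306

Since 487 ≡ 3 (mod 4), a square root of 132 is 132^((487+1)/4) = 132^122 mod 487.
Repeated squaring: 132^2≡379, 132^4≡463, 132^8≡89, 132^16≡129, 132^32≡83, 132^64≡71 (mod 487).
132^122 = 132^(64+32+16+8+2) ≡ 181 (mod 487).
Check: 181² = 32761 ≡ 132 (mod 487). The two roots are 181 and 306.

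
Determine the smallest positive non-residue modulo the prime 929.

3

(2/929) = +1, so 2 is a residue.
(3/929) = −1, so 3 is the smallest positive non-residue mod 929.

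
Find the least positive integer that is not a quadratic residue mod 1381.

2

(2/1381) = −1, so 2 is the smallest positive non-residue mod 1381.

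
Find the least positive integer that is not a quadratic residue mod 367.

(2/367) = +1, so 2 is a residue.
(3/367) = −1, so 3 is the smallest positive non-residue mod 367.

3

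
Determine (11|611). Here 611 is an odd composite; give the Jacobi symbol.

Reciprocity: 11 ≡ 3 and 611 ≡ 3 (mod 4), so (11/611) = −(611/11).
Reduce top mod 11: now compute (6/11).
Pull out 2: since 11 ≡ 3 (mod 8), (2/11) = -1.
Reciprocity: 3 ≡ 3 and 11 ≡ 3 (mod 4), so (3/11) = −(11/3).
Reduce top mod 3: now compute (2/3).
Pull out 2: since 3 ≡ 3 (mod 8), (2/3) = -1.
Reached (1/3) = 1. Collecting the sign flips along the way, the symbol is +1.

1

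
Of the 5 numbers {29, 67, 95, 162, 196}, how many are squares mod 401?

3

(29/401) = +1 → QR.
(67/401) = -1 → non-residue.
(95/401) = -1 → non-residue.
(162/401) = +1 → QR.
(196/401) = +1 → QR.
Total quadratic residues among the 5: 3.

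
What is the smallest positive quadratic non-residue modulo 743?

(2/743) = +1, so 2 is a residue.
(3/743) = +1, so 3 is a residue.
(4/743) = +1, so 4 is a residue.
(5/743) = −1, so 5 is the smallest positive non-residue mod 743.

5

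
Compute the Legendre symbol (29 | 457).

1

Euler's criterion: (29/457) ≡ 29^228 (mod 457).
29^2 ≡ 384 (mod 457)
29^4 ≡ 302 (mod 457)
29^8 ≡ 261 (mod 457)
29^16 ≡ 28 (mod 457)
29^32 ≡ 327 (mod 457)
29^64 ≡ 448 (mod 457)
29^128 ≡ 81 (mod 457)
29^228 = 29^(128+64+32+4) ≡ 1 (mod 457).
Result is 1, so (29/457) = 1.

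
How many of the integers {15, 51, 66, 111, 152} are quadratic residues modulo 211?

2

(15/211) = -1 → non-residue.
(51/211) = +1 → QR.
(66/211) = +1 → QR.
(111/211) = -1 → non-residue.
(152/211) = -1 → non-residue.
Total quadratic residues among the 5: 2.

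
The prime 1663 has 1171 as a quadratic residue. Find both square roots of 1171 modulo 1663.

Since 1663 ≡ 3 (mod 4), a square root of 1171 is 1171^((1663+1)/4) = 1171^416 mod 1663.
Repeated squaring: 1171^2≡929, 1171^4≡1607, 1171^8≡1473, 1171^16≡1177, 1171^32≡50, 1171^64≡837, 1171^128≡446, 1171^256≡1019 (mod 1663).
1171^416 = 1171^(256+128+32) ≡ 468 (mod 1663).
Check: 468² = 219024 ≡ 1171 (mod 1663). The two roots are 468 and 1195.

468, 1195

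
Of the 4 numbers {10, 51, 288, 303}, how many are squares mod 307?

(10/307) = +1 → QR.
(51/307) = -1 → non-residue.
(288/307) = -1 → non-residue.
(303/307) = -1 → non-residue.
Total quadratic residues among the 4: 1.

1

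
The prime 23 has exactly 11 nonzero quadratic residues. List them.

Square k = 1,…,11 (k and 23−k give the same square):
1²=1, 2²=4, 3²=9, 4²=16, 5²≡2, 6²≡13, 7²≡3, 8²≡18, 9²≡12, 10²≡8, 11²≡6 (mod 23).
So the quadratic residues mod 23 are {1, 2, 3, 4, 6, 8, 9, 12, 13, 16, 18}.

1 2 3 4 6 8 9 12 13 16 18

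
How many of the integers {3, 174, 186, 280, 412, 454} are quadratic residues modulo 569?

(3/569) = -1 → non-residue.
(174/569) = +1 → QR.
(186/569) = +1 → QR.
(280/569) = +1 → QR.
(412/569) = -1 → non-residue.
(454/569) = -1 → non-residue.
Total quadratic residues among the 6: 3.

3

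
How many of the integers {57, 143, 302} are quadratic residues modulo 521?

(57/521) = +1 → QR.
(143/521) = +1 → QR.
(302/521) = +1 → QR.
Total quadratic residues among the 3: 3.

3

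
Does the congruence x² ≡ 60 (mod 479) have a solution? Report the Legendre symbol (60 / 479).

Euler's criterion: (60/479) ≡ 60^239 (mod 479).
60^2 ≡ 247 (mod 479)
60^4 ≡ 176 (mod 479)
60^8 ≡ 320 (mod 479)
60^16 ≡ 373 (mod 479)
60^32 ≡ 219 (mod 479)
60^64 ≡ 61 (mod 479)
60^128 ≡ 368 (mod 479)
60^239 = 60^(128+64+32+8+4+2+1) ≡ 1 (mod 479).
Result is 1, so (60/479) = 1.

1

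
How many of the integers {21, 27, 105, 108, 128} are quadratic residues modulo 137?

(21/137) = -1 → non-residue.
(27/137) = -1 → non-residue.
(105/137) = +1 → QR.
(108/137) = -1 → non-residue.
(128/137) = +1 → QR.
Total quadratic residues among the 5: 2.

2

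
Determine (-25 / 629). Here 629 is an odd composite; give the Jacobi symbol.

First reduce: -25 ≡ 604 (mod 629).
Pull out 2^2: since 629 ≡ 5 (mod 8), (2/629) = -1, so (2/629)^2 = +1.
Reciprocity: 151 ≡ 3 and 629 ≡ 1 (mod 4), so (151/629) = +(629/151).
Reduce top mod 151: now compute (25/151).
Reciprocity: 25 ≡ 1 and 151 ≡ 3 (mod 4), so (25/151) = +(151/25).
Reduce top mod 25: now compute (1/25).
Reached (1/25) = 1. Collecting the sign flips along the way, the symbol is +1.

1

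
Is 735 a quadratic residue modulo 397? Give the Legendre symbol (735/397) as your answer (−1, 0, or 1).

-1

Euler's criterion: (735/397) ≡ 338^198 (mod 397).
338^2 ≡ 305 (mod 397)
338^4 ≡ 127 (mod 397)
338^8 ≡ 249 (mod 397)
338^16 ≡ 69 (mod 397)
338^32 ≡ 394 (mod 397)
338^64 ≡ 9 (mod 397)
338^128 ≡ 81 (mod 397)
338^198 = 338^(128+64+4+2) ≡ 396 (mod 397).
Result is 396 ≡ −1, so (735/397) = −1.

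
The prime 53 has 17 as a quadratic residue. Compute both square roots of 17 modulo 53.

53 ≡ 1 (mod 4), so we find a root by search.
Trying successive values, 21² = 441 ≡ 17 (mod 53). The other root is 53 − 21 = 32.

21, 32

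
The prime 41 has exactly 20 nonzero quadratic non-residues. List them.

Square k = 1,…,20 (k and 41−k give the same square):
1²=1, 2²=4, 3²=9, 4²=16, 5²=25, 6²=36, 7²≡8, 8²≡23, 9²≡40, 10²≡18, 11²≡39, 12²≡21, 13²≡5, 14²≡32, 15²≡20, 16²≡10, 17²≡2, 18²≡37, 19²≡33, 20²≡31 (mod 41).
The residues are {1, 2, 4, 5, 8, 9, 10, 16, 18, 20, 21, 23, 25, 31, 32, 33, 36, 37, 39, 40}; the non-residues are the remaining 20 nonzero classes.

3,6,7,11,12,13,14,15,17,19,22,24,26,27,28,29,30,34,35,38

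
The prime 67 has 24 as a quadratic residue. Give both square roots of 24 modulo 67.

15, 52

Since 67 ≡ 3 (mod 4), a square root of 24 is 24^((67+1)/4) = 24^17 mod 67.
Repeated squaring: 24^2≡40, 24^4≡59, 24^8≡64, 24^16≡9 (mod 67).
24^17 = 24^(16+1) ≡ 15 (mod 67).
Check: 15² = 225 ≡ 24 (mod 67). The two roots are 15 and 52.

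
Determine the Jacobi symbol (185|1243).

Reciprocity: 185 ≡ 1 and 1243 ≡ 3 (mod 4), so (185/1243) = +(1243/185).
Reduce top mod 185: now compute (133/185).
Reciprocity: 133 ≡ 1 and 185 ≡ 1 (mod 4), so (133/185) = +(185/133).
Reduce top mod 133: now compute (52/133).
Pull out 2^2: since 133 ≡ 5 (mod 8), (2/133) = -1, so (2/133)^2 = +1.
Reciprocity: 13 ≡ 1 and 133 ≡ 1 (mod 4), so (13/133) = +(133/13).
Reduce top mod 13: now compute (3/13).
Reciprocity: 3 ≡ 3 and 13 ≡ 1 (mod 4), so (3/13) = +(13/3).
Reduce top mod 3: now compute (1/3).
Reached (1/3) = 1. Collecting the sign flips along the way, the symbol is +1.

1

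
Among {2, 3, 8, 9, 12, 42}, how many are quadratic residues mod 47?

(2/47) = +1 → QR.
(3/47) = +1 → QR.
(8/47) = +1 → QR.
(9/47) = +1 → QR.
(12/47) = +1 → QR.
(42/47) = +1 → QR.
Total quadratic residues among the 6: 6.

6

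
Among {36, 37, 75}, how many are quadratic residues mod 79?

(36/79) = +1 → QR.
(37/79) = -1 → non-residue.
(75/79) = -1 → non-residue.
Total quadratic residues among the 3: 1.

1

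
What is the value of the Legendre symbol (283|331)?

Reciprocity: 283 ≡ 3 and 331 ≡ 3 (mod 4), so (283/331) = −(331/283).
Reduce top mod 283: now compute (48/283).
Pull out 2^4: since 283 ≡ 3 (mod 8), (2/283) = -1, so (2/283)^4 = +1.
Reciprocity: 3 ≡ 3 and 283 ≡ 3 (mod 4), so (3/283) = −(283/3).
Reduce top mod 3: now compute (1/3).
Reached (1/3) = 1. Collecting the sign flips along the way, the symbol is +1.

1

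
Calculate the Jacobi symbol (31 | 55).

1

Reciprocity: 31 ≡ 3 and 55 ≡ 3 (mod 4), so (31/55) = −(55/31).
Reduce top mod 31: now compute (24/31).
Pull out 2^3: since 31 ≡ 7 (mod 8), (2/31) = +1, so (2/31)^3 = +1.
Reciprocity: 3 ≡ 3 and 31 ≡ 3 (mod 4), so (3/31) = −(31/3).
Reduce top mod 3: now compute (1/3).
Reached (1/3) = 1. Collecting the sign flips along the way, the symbol is +1.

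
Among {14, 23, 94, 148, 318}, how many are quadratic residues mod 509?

(14/509) = +1 → QR.
(23/509) = +1 → QR.
(94/509) = +1 → QR.
(148/509) = +1 → QR.
(318/509) = -1 → non-residue.
Total quadratic residues among the 5: 4.

4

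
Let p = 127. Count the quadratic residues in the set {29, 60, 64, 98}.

(29/127) = -1 → non-residue.
(60/127) = +1 → QR.
(64/127) = +1 → QR.
(98/127) = +1 → QR.
Total quadratic residues among the 4: 3.

3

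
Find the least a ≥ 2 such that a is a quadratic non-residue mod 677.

(2/677) = −1, so 2 is the smallest positive non-residue mod 677.

2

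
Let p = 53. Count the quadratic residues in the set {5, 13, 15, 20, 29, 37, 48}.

4

(5/53) = -1 → non-residue.
(13/53) = +1 → QR.
(15/53) = +1 → QR.
(20/53) = -1 → non-residue.
(29/53) = +1 → QR.
(37/53) = +1 → QR.
(48/53) = -1 → non-residue.
Total quadratic residues among the 7: 4.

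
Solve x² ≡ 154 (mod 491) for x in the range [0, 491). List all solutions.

Since 491 ≡ 3 (mod 4), a square root of 154 is 154^((491+1)/4) = 154^123 mod 491.
Repeated squaring: 154^2≡148, 154^4≡300, 154^8≡147, 154^16≡5, 154^32≡25, 154^64≡134 (mod 491).
154^123 = 154^(64+32+16+8+2+1) ≡ 369 (mod 491).
Check: 369² = 136161 ≡ 154 (mod 491). The two roots are 122 and 369.

122, 369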